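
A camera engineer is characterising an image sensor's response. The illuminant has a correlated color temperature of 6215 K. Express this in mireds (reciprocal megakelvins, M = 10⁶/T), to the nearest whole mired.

M = 10⁶ / 6215 = 160.901 → 161 mireds.

161 mireds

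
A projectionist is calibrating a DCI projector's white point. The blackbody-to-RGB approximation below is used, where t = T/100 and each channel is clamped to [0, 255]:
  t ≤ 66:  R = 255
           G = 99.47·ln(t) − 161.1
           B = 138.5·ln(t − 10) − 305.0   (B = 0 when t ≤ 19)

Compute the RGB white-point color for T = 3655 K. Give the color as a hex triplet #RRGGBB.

t = 3655/100 = 36.55; the t ≤ 66 branch applies.
R = 255 by definition for t ≤ 66.
G = 99.47·ln 36.55 − 161.1 = 99.47·3.5987 − 161.1 = 196.861.
B = 138.5·ln(36.55 − 10) − 305.0 = 138.5·ln 26.55 − 305.0 = 138.5·3.2790 − 305.0 = 149.146.
Rounded: (255, 197, 149).
In hex: #FFC595.

#FFC595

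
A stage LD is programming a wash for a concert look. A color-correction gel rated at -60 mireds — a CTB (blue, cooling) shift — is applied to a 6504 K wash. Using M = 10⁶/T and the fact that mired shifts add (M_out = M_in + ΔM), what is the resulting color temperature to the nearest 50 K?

10650 K

M_in = 10⁶/6504 = 153.75 mireds.
M_out = 153.75 + (-60) = 93.75 mireds.
T_out = 10⁶/93.75 = 10666.5 K → 10650 K.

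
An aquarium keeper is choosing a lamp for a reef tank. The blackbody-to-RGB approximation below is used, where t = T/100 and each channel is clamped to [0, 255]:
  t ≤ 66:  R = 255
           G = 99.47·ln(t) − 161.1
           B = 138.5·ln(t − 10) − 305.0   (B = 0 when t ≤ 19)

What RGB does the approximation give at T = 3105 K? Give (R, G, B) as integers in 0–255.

t = 3105/100 = 31.05; the t ≤ 66 branch applies.
R = 255 by definition for t ≤ 66.
G = 99.47·ln 31.05 − 161.1 = 99.47·3.4356 − 161.1 = 180.639.
B = 138.5·ln(31.05 − 10) − 305.0 = 138.5·ln 21.05 − 305.0 = 138.5·3.0469 − 305.0 = 116.996.
Rounded: (255, 181, 117).

(255, 181, 117)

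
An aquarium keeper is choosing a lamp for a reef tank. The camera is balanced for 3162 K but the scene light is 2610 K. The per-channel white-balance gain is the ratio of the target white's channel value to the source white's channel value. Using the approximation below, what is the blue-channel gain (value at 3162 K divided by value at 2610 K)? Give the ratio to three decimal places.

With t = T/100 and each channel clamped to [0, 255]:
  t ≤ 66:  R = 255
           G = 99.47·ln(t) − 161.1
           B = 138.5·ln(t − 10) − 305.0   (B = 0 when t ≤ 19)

At 2610 K (t = 26.1):
  B = 138.5·ln(26.1 − 10) − 305.0 = 138.5·ln 16.1 − 305.0 = 138.5·2.7788 − 305.0 = 79.866.
At 3162 K (t = 31.62):
  B = 138.5·ln(31.62 − 10) − 305.0 = 138.5·ln 21.62 − 305.0 = 138.5·3.0736 − 305.0 = 120.696.
Gain = 120.696 / 79.866 = 1.5112 → 1.511.

1.511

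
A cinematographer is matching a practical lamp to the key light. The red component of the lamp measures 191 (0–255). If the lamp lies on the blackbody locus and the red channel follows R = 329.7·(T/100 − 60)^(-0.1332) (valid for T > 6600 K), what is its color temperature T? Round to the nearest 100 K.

(t − 60)^(-0.1332) = 191/329.7 = 0.57931.
t − 60 = 0.57931^(1/-0.1332) = 0.57931^(-7.508) = 60.245, so t = 120.245.
T = 100·t = 12025 K → 12000 K to the nearest 100 K.

12000 K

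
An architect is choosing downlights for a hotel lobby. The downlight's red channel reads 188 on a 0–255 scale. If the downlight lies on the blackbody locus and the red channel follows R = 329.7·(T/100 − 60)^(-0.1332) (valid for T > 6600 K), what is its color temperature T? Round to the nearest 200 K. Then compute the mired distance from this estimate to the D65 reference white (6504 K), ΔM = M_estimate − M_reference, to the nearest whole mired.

-76 mireds

(t − 60)^(-0.1332) = 188/329.7 = 0.57022.
t − 60 = 0.57022^(1/-0.1332) = 0.57022^(-7.508) = 67.848, so t = 127.848.
T = 100·t = 12785 K → 12800 K to the nearest 200 K.
M_estimate = 10⁶/12800 = 78.12; M_reference = 10⁶/6504 = 153.75.
ΔM = 78.12 − 153.75 = -75.63 → -76 mireds.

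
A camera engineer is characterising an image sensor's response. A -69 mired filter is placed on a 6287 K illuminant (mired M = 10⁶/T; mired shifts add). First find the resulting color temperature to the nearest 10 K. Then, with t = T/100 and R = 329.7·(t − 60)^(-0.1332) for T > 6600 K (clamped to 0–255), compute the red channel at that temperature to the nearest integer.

195

M_in = 10⁶/6287 = 159.06; M_out = 159.06 + (-69) = 90.06.
T_out = 10⁶/90.06 = 11103.9 K → 11100 K; t = 111.
R = 329.7·(111 − 60)^(-0.1332) = 329.7·51^(-0.1332) = 329.7·0.59231 = 195.286.
Rounded: 195.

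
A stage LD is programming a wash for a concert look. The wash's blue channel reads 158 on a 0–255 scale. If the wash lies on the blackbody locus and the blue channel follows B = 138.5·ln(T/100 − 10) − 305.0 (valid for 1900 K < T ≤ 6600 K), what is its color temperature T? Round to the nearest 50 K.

3850 K

ln(t − 10) = (158 + 305.0) / 138.5 = 3.3430.
t − 10 = e^3.3430 = 28.303, so t = 38.303.
T = 100·t = 3830 K → 3850 K to the nearest 50 K.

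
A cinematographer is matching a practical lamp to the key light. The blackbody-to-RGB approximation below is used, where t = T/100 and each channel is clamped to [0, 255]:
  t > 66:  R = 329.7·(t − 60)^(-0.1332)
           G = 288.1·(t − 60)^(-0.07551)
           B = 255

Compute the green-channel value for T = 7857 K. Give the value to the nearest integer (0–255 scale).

231

t = 7857/100 = 78.57; the t > 66 branch applies.
G = 288.1·(78.57 − 60)^(-0.07551) = 288.1·18.57^(-0.07551) = 288.1·0.80203 = 231.066.
Rounded: 231.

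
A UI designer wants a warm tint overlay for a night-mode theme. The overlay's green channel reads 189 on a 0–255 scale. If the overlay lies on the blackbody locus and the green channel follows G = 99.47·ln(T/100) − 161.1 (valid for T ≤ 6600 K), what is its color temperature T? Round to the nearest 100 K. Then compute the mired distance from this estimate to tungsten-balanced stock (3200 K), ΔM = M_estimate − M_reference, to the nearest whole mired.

ln t = (189 + 161.1) / 99.47 = 3.5197.
t = e^3.5197 = 33.773.
T = 100·t = 3377 K → 3400 K to the nearest 100 K.
M_estimate = 10⁶/3400 = 294.12; M_reference = 10⁶/3200 = 312.50.
ΔM = 294.12 − 312.50 = -18.38 → -18 mireds.

-18 mireds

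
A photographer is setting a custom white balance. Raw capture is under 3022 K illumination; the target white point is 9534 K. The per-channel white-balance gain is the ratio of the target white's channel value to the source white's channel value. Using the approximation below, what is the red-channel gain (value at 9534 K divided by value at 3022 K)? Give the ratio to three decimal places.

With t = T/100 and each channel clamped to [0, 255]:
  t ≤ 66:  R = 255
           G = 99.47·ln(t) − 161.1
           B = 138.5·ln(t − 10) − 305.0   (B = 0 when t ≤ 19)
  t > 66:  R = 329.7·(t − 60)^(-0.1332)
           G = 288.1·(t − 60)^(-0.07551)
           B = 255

At 3022 K (t = 30.22):
  R = 255 by definition for t ≤ 66.
At 9534 K (t = 95.34):
  R = 329.7·(95.34 − 60)^(-0.1332) = 329.7·35.34^(-0.1332) = 329.7·0.62197 = 205.064.
Gain = 205.064 / 255.000 = 0.8042 → 0.804.

0.804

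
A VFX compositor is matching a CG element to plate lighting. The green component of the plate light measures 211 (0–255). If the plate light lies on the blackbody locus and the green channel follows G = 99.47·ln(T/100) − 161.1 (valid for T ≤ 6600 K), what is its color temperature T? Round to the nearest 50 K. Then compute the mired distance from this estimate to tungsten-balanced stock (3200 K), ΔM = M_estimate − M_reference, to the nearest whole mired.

ln t = (211 + 161.1) / 99.47 = 3.7408.
t = e^3.7408 = 42.133.
T = 100·t = 4213 K → 4200 K to the nearest 50 K.
M_estimate = 10⁶/4200 = 238.10; M_reference = 10⁶/3200 = 312.50.
ΔM = 238.10 − 312.50 = -74.40 → -74 mireds.

-74 mireds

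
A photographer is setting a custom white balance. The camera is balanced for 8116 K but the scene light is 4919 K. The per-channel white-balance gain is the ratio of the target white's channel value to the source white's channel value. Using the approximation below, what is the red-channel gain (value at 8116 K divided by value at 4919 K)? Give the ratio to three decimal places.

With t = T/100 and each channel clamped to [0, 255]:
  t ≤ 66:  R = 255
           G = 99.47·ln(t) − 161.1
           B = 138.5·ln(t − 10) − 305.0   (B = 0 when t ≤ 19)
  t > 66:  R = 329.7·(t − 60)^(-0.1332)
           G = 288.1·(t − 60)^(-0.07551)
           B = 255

At 4919 K (t = 49.19):
  R = 255 by definition for t ≤ 66.
At 8116 K (t = 81.16):
  R = 329.7·(81.16 − 60)^(-0.1332) = 329.7·21.16^(-0.1332) = 329.7·0.66595 = 219.564.
Gain = 219.564 / 255.000 = 0.8610 → 0.861.

0.861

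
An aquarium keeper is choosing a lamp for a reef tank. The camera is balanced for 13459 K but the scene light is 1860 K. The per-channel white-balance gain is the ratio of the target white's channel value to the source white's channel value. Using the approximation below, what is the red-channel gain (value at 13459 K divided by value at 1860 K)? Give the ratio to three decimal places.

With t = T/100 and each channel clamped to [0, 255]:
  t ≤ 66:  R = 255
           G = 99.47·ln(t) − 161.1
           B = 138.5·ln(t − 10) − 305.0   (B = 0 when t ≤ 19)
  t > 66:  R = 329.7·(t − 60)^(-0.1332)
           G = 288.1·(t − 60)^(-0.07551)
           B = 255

At 1860 K (t = 18.6):
  R = 255 by definition for t ≤ 66.
At 13459 K (t = 134.59):
  R = 329.7·(134.59 − 60)^(-0.1332) = 329.7·74.59^(-0.1332) = 329.7·0.56307 = 185.643.
Gain = 185.643 / 255.000 = 0.7280 → 0.728.

0.728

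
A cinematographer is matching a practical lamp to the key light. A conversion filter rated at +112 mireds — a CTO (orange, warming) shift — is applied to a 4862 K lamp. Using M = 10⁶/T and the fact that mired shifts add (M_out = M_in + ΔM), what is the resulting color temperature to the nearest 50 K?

M_in = 10⁶/4862 = 205.68 mireds.
M_out = 205.68 + (+112) = 317.68 mireds.
T_out = 10⁶/317.68 = 3147.9 K → 3150 K.

3150 K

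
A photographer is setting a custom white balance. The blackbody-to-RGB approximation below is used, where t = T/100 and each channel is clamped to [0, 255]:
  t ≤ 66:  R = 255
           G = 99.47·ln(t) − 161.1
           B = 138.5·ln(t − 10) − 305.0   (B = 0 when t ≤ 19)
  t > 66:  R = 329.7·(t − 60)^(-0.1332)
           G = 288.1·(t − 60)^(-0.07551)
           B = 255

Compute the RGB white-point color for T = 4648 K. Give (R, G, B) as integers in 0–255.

(255, 221, 193)

t = 4648/100 = 46.48; the t ≤ 66 branch applies.
R = 255 by definition for t ≤ 66.
G = 99.47·ln 46.48 − 161.1 = 99.47·3.8390 − 161.1 = 220.768.
B = 138.5·ln(46.48 − 10) − 305.0 = 138.5·ln 36.48 − 305.0 = 138.5·3.5968 − 305.0 = 193.152.
Rounded: (255, 221, 193).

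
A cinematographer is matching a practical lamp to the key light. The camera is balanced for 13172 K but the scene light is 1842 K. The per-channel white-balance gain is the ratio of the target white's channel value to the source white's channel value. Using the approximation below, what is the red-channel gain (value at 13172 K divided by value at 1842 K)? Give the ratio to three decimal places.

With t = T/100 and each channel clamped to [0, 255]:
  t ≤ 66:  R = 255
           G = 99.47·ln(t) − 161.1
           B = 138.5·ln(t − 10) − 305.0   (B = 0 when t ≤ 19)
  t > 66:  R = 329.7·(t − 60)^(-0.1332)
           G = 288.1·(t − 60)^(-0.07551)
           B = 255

0.732

At 1842 K (t = 18.42):
  R = 255 by definition for t ≤ 66.
At 13172 K (t = 131.72):
  R = 329.7·(131.72 − 60)^(-0.1332) = 329.7·71.72^(-0.1332) = 329.7·0.56602 = 186.615.
Gain = 186.615 / 255.000 = 0.7318 → 0.732.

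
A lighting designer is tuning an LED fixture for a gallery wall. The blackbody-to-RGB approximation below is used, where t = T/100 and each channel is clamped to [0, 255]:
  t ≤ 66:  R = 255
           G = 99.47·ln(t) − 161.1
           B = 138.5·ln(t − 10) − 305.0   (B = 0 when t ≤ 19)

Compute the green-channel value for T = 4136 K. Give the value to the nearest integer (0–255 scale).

t = 4136/100 = 41.36; the t ≤ 66 branch applies.
G = 99.47·ln 41.36 − 161.1 = 99.47·3.7223 − 161.1 = 209.159.
Rounded: 209.

209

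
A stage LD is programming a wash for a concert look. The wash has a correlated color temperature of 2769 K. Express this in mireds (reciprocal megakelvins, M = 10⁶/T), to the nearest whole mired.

361 mireds

M = 10⁶ / 2769 = 361.141 → 361 mireds.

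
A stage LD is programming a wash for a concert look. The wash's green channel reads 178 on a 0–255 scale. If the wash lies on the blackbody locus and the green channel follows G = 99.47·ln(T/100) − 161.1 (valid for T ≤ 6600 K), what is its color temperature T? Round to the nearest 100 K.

3000 K

ln t = (178 + 161.1) / 99.47 = 3.4091.
t = e^3.4091 = 30.237.
T = 100·t = 3024 K → 3000 K to the nearest 100 K.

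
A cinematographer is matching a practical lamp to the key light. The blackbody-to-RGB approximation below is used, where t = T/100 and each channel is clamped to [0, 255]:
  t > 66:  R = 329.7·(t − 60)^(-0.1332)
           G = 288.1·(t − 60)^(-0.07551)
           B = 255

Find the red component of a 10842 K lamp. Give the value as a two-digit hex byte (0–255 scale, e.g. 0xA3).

t = 10842/100 = 108.42; the t > 66 branch applies.
R = 329.7·(108.42 − 60)^(-0.1332) = 329.7·48.42^(-0.1332) = 329.7·0.59642 = 196.641.
Rounded: 197; in hex, 0xC5.

0xC5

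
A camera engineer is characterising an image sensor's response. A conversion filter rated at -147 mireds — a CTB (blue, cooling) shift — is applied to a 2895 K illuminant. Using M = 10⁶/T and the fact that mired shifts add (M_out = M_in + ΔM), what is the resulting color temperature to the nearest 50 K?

M_in = 10⁶/2895 = 345.42 mireds.
M_out = 345.42 + (-147) = 198.42 mireds.
T_out = 10⁶/198.42 = 5039.7 K → 5050 K.

5050 K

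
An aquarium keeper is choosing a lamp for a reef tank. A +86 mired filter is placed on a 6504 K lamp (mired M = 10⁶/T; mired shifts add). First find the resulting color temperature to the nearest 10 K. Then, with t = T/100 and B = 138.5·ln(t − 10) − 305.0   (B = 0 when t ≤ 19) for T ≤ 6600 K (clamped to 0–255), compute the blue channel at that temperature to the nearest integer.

174

M_in = 10⁶/6504 = 153.75; M_out = 153.75 + (+86) = 239.75.
T_out = 10⁶/239.75 = 4171.0 K → 4170 K; t = 41.7.
B = 138.5·ln(41.7 − 10) − 305.0 = 138.5·ln 31.7 − 305.0 = 138.5·3.4563 − 305.0 = 173.700.
Rounded: 174.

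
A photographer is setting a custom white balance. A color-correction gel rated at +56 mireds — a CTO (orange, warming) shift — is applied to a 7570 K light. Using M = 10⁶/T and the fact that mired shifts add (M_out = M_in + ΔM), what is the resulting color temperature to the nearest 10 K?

M_in = 10⁶/7570 = 132.10 mireds.
M_out = 132.10 + (+56) = 188.10 mireds.
T_out = 10⁶/188.10 = 5316.3 K → 5320 K.

5320 K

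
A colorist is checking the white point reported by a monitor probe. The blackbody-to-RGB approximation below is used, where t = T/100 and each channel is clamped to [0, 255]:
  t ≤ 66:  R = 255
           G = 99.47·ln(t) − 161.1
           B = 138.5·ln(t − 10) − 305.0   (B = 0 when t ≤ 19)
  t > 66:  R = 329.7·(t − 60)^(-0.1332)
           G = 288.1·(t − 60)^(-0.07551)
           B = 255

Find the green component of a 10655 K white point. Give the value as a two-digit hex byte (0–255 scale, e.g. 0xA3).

t = 10655/100 = 106.55; the t > 66 branch applies.
G = 288.1·(106.55 − 60)^(-0.07551) = 288.1·46.55^(-0.07551) = 288.1·0.74826 = 215.575.
Rounded: 216; in hex, 0xD8.

0xD8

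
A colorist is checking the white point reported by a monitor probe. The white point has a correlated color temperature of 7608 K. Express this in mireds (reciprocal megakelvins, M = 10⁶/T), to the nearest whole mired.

131 mireds

M = 10⁶ / 7608 = 131.441 → 131 mireds.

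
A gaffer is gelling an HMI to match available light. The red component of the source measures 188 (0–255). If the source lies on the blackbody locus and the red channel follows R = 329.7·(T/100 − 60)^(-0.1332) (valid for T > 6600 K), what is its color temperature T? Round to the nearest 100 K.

12800 K

(t − 60)^(-0.1332) = 188/329.7 = 0.57022.
t − 60 = 0.57022^(1/-0.1332) = 0.57022^(-7.508) = 67.848, so t = 127.848.
T = 100·t = 12785 K → 12800 K to the nearest 100 K.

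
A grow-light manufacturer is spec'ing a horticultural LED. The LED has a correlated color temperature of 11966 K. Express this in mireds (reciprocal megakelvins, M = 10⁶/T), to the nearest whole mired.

84 mireds

M = 10⁶ / 11966 = 83.570 → 84 mireds.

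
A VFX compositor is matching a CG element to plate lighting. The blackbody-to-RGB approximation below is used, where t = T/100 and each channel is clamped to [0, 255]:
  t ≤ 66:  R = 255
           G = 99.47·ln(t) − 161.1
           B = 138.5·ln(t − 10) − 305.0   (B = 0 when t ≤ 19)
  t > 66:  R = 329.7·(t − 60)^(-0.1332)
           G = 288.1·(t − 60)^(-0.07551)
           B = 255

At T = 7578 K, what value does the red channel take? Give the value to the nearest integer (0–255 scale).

228

t = 7578/100 = 75.78; the t > 66 branch applies.
R = 329.7·(75.78 − 60)^(-0.1332) = 329.7·15.78^(-0.1332) = 329.7·0.69249 = 228.313.
Rounded: 228.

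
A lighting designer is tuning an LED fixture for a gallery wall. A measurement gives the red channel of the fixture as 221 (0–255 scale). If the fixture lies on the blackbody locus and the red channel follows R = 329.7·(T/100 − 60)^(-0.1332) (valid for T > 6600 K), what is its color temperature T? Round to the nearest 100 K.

(t − 60)^(-0.1332) = 221/329.7 = 0.67031.
t − 60 = 0.67031^(1/-0.1332) = 0.67031^(-7.508) = 20.149, so t = 80.149.
T = 100·t = 8015 K → 8000 K to the nearest 100 K.

8000 K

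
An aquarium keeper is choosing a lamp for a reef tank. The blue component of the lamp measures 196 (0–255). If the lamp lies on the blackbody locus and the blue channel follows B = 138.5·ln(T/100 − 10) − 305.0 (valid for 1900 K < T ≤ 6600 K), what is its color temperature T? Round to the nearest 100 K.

ln(t − 10) = (196 + 305.0) / 138.5 = 3.6173.
t − 10 = e^3.6173 = 37.238, so t = 47.238.
T = 100·t = 4724 K → 4700 K to the nearest 100 K.

4700 K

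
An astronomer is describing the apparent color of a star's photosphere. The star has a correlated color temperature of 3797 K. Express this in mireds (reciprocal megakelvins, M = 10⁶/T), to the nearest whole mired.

263 mireds

M = 10⁶ / 3797 = 263.366 → 263 mireds.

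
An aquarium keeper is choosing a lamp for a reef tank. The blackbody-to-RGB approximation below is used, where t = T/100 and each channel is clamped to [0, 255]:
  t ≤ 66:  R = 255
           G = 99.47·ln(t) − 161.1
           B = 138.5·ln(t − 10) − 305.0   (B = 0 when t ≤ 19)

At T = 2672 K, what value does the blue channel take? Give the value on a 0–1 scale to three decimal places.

t = 2672/100 = 26.72; the t ≤ 66 branch applies.
B = 138.5·ln(26.72 − 10) − 305.0 = 138.5·ln 16.72 − 305.0 = 138.5·2.8166 − 305.0 = 85.100.
On a 0–1 scale: 85.100/255 = 0.3337 → 0.334.

0.334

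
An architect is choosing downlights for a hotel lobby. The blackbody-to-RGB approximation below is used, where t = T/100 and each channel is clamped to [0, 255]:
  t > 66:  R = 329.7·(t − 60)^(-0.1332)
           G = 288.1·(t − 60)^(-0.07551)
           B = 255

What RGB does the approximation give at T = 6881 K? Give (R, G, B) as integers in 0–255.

t = 6881/100 = 68.81; the t > 66 branch applies.
R = 329.7·(68.81 − 60)^(-0.1332) = 329.7·8.81^(-0.1332) = 329.7·0.74839 = 246.745.
G = 288.1·(68.81 − 60)^(-0.07551) = 288.1·8.81^(-0.07551) = 288.1·0.84849 = 244.449.
B = 255 by definition for t > 66.
Rounded: (247, 244, 255).

(247, 244, 255)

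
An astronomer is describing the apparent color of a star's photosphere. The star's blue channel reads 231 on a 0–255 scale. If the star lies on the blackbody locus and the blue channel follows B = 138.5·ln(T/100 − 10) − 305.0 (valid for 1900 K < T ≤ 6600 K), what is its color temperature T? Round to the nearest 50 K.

ln(t − 10) = (231 + 305.0) / 138.5 = 3.8700.
t − 10 = e^3.8700 = 47.944, so t = 57.944.
T = 100·t = 5794 K → 5800 K to the nearest 50 K.

5800 K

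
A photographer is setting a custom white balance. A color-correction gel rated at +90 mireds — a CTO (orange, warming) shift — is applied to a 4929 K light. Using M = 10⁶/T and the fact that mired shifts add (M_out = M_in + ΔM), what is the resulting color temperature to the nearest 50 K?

3400 K

M_in = 10⁶/4929 = 202.88 mireds.
M_out = 202.88 + (+90) = 292.88 mireds.
T_out = 10⁶/292.88 = 3414.4 K → 3400 K.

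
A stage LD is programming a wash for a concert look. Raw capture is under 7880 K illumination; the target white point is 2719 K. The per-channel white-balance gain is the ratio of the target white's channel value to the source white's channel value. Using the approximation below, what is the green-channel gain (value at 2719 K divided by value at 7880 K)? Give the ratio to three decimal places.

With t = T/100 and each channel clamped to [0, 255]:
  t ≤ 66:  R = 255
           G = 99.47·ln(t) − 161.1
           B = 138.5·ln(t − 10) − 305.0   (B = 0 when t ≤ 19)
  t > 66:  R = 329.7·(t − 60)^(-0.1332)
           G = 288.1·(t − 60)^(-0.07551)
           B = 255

0.725

At 7880 K (t = 78.8):
  G = 288.1·(78.8 − 60)^(-0.07551) = 288.1·18.8^(-0.07551) = 288.1·0.80129 = 230.851.
At 2719 K (t = 27.19):
  G = 99.47·ln 27.19 − 161.1 = 99.47·3.3028 − 161.1 = 167.434.
Gain = 167.434 / 230.851 = 0.7253 → 0.725.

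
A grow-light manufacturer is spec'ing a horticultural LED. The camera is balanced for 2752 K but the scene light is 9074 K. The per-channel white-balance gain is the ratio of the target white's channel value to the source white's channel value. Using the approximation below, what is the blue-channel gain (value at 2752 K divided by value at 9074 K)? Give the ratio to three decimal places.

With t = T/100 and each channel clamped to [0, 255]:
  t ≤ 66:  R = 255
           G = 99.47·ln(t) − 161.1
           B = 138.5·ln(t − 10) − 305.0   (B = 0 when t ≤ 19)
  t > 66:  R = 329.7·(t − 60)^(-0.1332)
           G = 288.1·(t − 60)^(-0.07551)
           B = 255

At 9074 K (t = 90.74):
  B = 255 by definition for t > 66.
At 2752 K (t = 27.52):
  B = 138.5·ln(27.52 − 10) − 305.0 = 138.5·ln 17.52 − 305.0 = 138.5·2.8633 − 305.0 = 91.573.
Gain = 91.573 / 255.000 = 0.3591 → 0.359.

0.359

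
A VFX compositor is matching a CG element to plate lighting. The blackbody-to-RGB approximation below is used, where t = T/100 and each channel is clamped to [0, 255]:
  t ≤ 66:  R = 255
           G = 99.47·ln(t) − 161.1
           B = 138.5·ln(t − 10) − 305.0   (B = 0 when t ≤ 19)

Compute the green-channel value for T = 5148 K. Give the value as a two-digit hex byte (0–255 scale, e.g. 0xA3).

0xE7

t = 5148/100 = 51.48; the t ≤ 66 branch applies.
G = 99.47·ln 51.48 − 161.1 = 99.47·3.9412 − 161.1 = 230.931.
Rounded: 231; in hex, 0xE7.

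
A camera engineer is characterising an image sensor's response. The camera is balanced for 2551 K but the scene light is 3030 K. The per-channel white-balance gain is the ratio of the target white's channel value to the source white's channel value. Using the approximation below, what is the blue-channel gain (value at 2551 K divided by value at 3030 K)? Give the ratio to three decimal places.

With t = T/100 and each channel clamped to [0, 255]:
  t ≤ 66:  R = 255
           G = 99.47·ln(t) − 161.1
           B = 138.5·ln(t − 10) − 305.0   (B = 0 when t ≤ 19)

At 3030 K (t = 30.3):
  B = 138.5·ln(30.3 − 10) − 305.0 = 138.5·ln 20.3 − 305.0 = 138.5·3.0106 − 305.0 = 111.971.
At 2551 K (t = 25.51):
  B = 138.5·ln(25.51 − 10) − 305.0 = 138.5·ln 15.51 − 305.0 = 138.5·2.7415 − 305.0 = 74.696.
Gain = 74.696 / 111.971 = 0.6671 → 0.667.

0.667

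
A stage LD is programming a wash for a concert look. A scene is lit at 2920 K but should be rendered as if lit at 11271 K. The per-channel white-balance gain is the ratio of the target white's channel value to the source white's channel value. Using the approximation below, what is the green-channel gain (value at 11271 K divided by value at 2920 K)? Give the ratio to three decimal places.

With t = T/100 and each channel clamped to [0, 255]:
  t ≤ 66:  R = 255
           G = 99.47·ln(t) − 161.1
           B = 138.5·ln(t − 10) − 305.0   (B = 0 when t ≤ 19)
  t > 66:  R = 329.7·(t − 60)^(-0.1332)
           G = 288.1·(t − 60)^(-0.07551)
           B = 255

1.224

At 2920 K (t = 29.2):
  G = 99.47·ln 29.2 − 161.1 = 99.47·3.3742 − 161.1 = 174.529.
At 11271 K (t = 112.71):
  G = 288.1·(112.71 − 60)^(-0.07551) = 288.1·52.71^(-0.07551) = 288.1·0.74128 = 213.562.
Gain = 213.562 / 174.529 = 1.2236 → 1.224.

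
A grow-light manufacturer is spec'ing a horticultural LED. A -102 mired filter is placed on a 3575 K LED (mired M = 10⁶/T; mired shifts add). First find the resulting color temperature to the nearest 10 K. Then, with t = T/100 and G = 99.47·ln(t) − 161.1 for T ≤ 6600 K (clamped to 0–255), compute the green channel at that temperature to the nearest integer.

M_in = 10⁶/3575 = 279.72; M_out = 279.72 + (-102) = 177.72.
T_out = 10⁶/177.72 = 5626.8 K → 5630 K; t = 56.3.
G = 99.47·ln 56.3 − 161.1 = 99.47·4.0307 − 161.1 = 239.833.
Rounded: 240.

240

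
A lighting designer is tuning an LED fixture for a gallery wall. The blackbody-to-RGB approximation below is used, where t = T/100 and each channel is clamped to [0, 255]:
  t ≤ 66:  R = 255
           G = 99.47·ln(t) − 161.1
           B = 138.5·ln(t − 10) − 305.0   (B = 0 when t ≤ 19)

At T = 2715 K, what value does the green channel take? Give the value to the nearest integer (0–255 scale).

167

t = 2715/100 = 27.15; the t ≤ 66 branch applies.
G = 99.47·ln 27.15 − 161.1 = 99.47·3.3014 − 161.1 = 167.288.
Rounded: 167.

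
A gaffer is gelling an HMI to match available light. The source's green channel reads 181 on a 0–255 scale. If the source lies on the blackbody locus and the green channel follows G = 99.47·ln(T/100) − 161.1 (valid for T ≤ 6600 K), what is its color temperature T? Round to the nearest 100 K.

3100 K

ln t = (181 + 161.1) / 99.47 = 3.4392.
t = e^3.4392 = 31.163.
T = 100·t = 3116 K → 3100 K to the nearest 100 K.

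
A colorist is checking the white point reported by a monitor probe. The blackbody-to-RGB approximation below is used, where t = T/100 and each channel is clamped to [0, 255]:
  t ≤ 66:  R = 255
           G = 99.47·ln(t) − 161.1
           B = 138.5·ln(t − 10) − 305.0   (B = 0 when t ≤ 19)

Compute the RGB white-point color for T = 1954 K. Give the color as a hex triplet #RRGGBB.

#FF8707

t = 1954/100 = 19.54; the t ≤ 66 branch applies.
R = 255 by definition for t ≤ 66.
G = 99.47·ln 19.54 − 161.1 = 99.47·2.9725 − 161.1 = 134.571.
B = 138.5·ln(19.54 − 10) − 305.0 = 138.5·ln 9.54 − 305.0 = 138.5·2.2555 − 305.0 = 7.386.
Rounded: (255, 135, 7).
In hex: #FF8707.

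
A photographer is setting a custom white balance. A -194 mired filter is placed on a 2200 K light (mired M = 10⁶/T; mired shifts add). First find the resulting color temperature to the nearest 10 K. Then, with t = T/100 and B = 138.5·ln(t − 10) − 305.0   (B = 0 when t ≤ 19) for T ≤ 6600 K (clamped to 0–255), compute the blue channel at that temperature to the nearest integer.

M_in = 10⁶/2200 = 454.55; M_out = 454.55 + (-194) = 260.55.
T_out = 10⁶/260.55 = 3838.1 K → 3840 K; t = 38.4.
B = 138.5·ln(38.4 − 10) − 305.0 = 138.5·ln 28.4 − 305.0 = 138.5·3.3464 − 305.0 = 158.475.
Rounded: 158.

158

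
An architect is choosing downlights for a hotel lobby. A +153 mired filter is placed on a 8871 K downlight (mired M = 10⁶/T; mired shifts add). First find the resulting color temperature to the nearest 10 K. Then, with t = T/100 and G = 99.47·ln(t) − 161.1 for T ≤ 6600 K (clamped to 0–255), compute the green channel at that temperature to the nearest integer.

200

M_in = 10⁶/8871 = 112.73; M_out = 112.73 + (+153) = 265.73.
T_out = 10⁶/265.73 = 3763.3 K → 3760 K; t = 37.6.
G = 99.47·ln 37.6 − 161.1 = 99.47·3.6270 − 161.1 = 199.678.
Rounded: 200.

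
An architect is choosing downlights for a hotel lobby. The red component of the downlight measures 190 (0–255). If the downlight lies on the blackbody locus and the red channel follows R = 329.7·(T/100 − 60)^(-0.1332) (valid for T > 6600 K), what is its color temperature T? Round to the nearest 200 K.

(t − 60)^(-0.1332) = 190/329.7 = 0.57628.
t − 60 = 0.57628^(1/-0.1332) = 0.57628^(-7.508) = 62.667, so t = 122.667.
T = 100·t = 12267 K → 12200 K to the nearest 200 K.

12200 K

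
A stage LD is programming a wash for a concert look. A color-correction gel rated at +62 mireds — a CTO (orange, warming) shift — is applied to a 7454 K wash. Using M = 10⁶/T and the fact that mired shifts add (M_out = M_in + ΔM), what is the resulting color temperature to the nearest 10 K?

M_in = 10⁶/7454 = 134.16 mireds.
M_out = 134.16 + (+62) = 196.16 mireds.
T_out = 10⁶/196.16 = 5098.0 K → 5100 K.

5100 K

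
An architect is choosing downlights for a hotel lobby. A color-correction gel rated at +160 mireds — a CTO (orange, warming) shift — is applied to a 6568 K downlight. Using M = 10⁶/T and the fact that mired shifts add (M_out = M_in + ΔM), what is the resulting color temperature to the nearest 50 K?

3200 K

M_in = 10⁶/6568 = 152.25 mireds.
M_out = 152.25 + (+160) = 312.25 mireds.
T_out = 10⁶/312.25 = 3202.5 K → 3200 K.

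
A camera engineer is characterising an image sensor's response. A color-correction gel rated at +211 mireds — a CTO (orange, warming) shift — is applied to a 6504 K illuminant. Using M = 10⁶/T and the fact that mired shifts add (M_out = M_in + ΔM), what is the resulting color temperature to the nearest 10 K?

M_in = 10⁶/6504 = 153.75 mireds.
M_out = 153.75 + (+211) = 364.75 mireds.
T_out = 10⁶/364.75 = 2741.6 K → 2740 K.

2740 K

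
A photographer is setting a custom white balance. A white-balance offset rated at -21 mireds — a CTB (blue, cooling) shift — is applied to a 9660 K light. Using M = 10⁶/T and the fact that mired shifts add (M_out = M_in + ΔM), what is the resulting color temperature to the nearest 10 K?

12120 K

M_in = 10⁶/9660 = 103.52 mireds.
M_out = 103.52 + (-21) = 82.52 mireds.
T_out = 10⁶/82.52 = 12118.3 K → 12120 K.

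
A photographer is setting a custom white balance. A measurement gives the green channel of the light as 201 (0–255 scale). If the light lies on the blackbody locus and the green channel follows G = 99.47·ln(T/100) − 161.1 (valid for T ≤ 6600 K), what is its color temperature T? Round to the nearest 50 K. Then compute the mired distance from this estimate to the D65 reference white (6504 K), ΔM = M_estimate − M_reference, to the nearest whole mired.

ln t = (201 + 161.1) / 99.47 = 3.6403.
t = e^3.6403 = 38.103.
T = 100·t = 3810 K → 3800 K to the nearest 50 K.
M_estimate = 10⁶/3800 = 263.16; M_reference = 10⁶/6504 = 153.75.
ΔM = 263.16 − 153.75 = 109.41 → +109 mireds.

+109 mireds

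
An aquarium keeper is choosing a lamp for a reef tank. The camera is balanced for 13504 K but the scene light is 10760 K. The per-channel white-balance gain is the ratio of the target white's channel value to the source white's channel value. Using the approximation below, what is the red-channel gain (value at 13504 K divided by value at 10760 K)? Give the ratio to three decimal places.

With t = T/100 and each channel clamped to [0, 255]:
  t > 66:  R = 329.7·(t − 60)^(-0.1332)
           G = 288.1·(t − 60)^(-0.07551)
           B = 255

0.941

At 10760 K (t = 107.6):
  R = 329.7·(107.6 − 60)^(-0.1332) = 329.7·47.6^(-0.1332) = 329.7·0.59778 = 197.089.
At 13504 K (t = 135.04):
  R = 329.7·(135.04 − 60)^(-0.1332) = 329.7·75.04^(-0.1332) = 329.7·0.56261 = 185.494.
Gain = 185.494 / 197.089 = 0.9412 → 0.941.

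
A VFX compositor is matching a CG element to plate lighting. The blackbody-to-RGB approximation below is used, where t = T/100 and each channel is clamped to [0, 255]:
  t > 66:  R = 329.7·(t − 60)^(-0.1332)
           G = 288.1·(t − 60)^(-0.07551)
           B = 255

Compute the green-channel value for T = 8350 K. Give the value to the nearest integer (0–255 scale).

227

t = 8350/100 = 83.5; the t > 66 branch applies.
G = 288.1·(83.5 − 60)^(-0.07551) = 288.1·23.5^(-0.07551) = 288.1·0.78790 = 226.994.
Rounded: 227.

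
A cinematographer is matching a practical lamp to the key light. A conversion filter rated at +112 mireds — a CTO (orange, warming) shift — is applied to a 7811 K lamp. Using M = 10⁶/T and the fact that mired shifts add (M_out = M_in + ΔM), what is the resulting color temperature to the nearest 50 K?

4150 K

M_in = 10⁶/7811 = 128.02 mireds.
M_out = 128.02 + (+112) = 240.02 mireds.
T_out = 10⁶/240.02 = 4166.2 K → 4150 K.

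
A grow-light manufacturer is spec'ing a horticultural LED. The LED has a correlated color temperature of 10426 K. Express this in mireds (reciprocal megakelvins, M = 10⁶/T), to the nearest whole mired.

96 mireds

M = 10⁶ / 10426 = 95.914 → 96 mireds.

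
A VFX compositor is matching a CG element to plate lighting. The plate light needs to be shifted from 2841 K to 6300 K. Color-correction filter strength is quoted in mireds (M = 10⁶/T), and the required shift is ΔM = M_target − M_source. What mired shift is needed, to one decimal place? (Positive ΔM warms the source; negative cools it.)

M_source = 10⁶/2841 = 351.989; M_target = 10⁶/6300 = 158.730.
ΔM = 158.730 − 351.989 = -193.259 → -193.3 mireds, a cooling shift.

-193.3 mireds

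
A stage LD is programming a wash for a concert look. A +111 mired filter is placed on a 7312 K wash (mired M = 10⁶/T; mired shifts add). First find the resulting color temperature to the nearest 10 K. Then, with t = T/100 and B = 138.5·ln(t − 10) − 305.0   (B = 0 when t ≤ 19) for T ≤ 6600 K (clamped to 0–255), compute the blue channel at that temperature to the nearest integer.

168

M_in = 10⁶/7312 = 136.76; M_out = 136.76 + (+111) = 247.76.
T_out = 10⁶/247.76 = 4036.1 K → 4040 K; t = 40.4.
B = 138.5·ln(40.4 − 10) − 305.0 = 138.5·ln 30.4 − 305.0 = 138.5·3.4144 − 305.0 = 167.900.
Rounded: 168.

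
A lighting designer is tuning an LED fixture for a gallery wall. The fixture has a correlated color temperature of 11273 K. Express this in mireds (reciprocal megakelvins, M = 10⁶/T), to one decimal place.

88.7 mireds

M = 10⁶ / 11273 = 88.708 → 88.7 mireds.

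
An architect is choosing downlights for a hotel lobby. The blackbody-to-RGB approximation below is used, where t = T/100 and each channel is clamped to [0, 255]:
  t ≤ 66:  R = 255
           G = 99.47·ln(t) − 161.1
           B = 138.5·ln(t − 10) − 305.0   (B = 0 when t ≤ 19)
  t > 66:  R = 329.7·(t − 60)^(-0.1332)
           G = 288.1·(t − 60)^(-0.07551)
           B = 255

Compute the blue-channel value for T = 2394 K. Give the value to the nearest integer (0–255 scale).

60

t = 2394/100 = 23.94; the t ≤ 66 branch applies.
B = 138.5·ln(23.94 − 10) − 305.0 = 138.5·ln 13.94 − 305.0 = 138.5·2.6348 − 305.0 = 59.915.
Rounded: 60.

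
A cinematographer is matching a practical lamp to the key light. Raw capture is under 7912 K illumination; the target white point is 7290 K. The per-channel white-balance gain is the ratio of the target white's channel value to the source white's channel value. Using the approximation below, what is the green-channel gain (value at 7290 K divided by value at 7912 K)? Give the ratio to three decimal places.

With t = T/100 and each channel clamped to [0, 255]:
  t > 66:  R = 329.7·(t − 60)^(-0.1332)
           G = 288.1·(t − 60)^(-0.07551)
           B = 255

1.030

At 7912 K (t = 79.12):
  G = 288.1·(79.12 − 60)^(-0.07551) = 288.1·19.12^(-0.07551) = 288.1·0.80027 = 230.557.
At 7290 K (t = 72.9):
  G = 288.1·(72.9 − 60)^(-0.07551) = 288.1·12.9^(-0.07551) = 288.1·0.82440 = 237.510.
Gain = 237.510 / 230.557 = 1.0302 → 1.030.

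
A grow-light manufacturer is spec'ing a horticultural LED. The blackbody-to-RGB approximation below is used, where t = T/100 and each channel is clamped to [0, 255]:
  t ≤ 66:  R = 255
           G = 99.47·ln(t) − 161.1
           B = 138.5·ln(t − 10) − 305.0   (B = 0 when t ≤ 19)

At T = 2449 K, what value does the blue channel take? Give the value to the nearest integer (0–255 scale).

65

t = 2449/100 = 24.49; the t ≤ 66 branch applies.
B = 138.5·ln(24.49 − 10) − 305.0 = 138.5·ln 14.49 − 305.0 = 138.5·2.6735 − 305.0 = 65.274.
Rounded: 65.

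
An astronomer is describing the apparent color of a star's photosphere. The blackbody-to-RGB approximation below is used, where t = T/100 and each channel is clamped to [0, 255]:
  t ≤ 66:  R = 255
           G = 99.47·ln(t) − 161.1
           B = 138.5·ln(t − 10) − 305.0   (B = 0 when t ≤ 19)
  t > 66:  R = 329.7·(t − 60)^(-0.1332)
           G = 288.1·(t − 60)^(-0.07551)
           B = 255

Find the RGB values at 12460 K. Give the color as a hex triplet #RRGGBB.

t = 12460/100 = 124.6; the t > 66 branch applies.
R = 329.7·(124.6 − 60)^(-0.1332) = 329.7·64.6^(-0.1332) = 329.7·0.57395 = 189.233.
G = 288.1·(124.6 − 60)^(-0.07551) = 288.1·64.6^(-0.07551) = 288.1·0.72998 = 210.306.
B = 255 by definition for t > 66.
Rounded: (189, 210, 255).
In hex: #BDD2FF.

#BDD2FF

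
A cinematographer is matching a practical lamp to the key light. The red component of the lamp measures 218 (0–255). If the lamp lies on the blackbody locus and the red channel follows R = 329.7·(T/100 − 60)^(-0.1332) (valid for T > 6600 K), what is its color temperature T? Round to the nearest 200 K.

(t − 60)^(-0.1332) = 218/329.7 = 0.66121.
t − 60 = 0.66121^(1/-0.1332) = 0.66121^(-7.508) = 22.326, so t = 82.326.
T = 100·t = 8233 K → 8200 K to the nearest 200 K.

8200 K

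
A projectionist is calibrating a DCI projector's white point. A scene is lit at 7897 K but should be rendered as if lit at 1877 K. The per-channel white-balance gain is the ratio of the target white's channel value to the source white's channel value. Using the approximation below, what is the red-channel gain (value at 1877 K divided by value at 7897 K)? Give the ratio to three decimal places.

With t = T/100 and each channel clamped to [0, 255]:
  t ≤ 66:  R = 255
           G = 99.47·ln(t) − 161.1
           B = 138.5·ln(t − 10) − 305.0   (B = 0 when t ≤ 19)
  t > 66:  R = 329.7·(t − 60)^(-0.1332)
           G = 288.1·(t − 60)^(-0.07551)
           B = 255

1.145

At 7897 K (t = 78.97):
  R = 329.7·(78.97 − 60)^(-0.1332) = 329.7·18.97^(-0.1332) = 329.7·0.67571 = 222.782.
At 1877 K (t = 18.77):
  R = 255 by definition for t ≤ 66.
Gain = 255.000 / 222.782 = 1.1446 → 1.145.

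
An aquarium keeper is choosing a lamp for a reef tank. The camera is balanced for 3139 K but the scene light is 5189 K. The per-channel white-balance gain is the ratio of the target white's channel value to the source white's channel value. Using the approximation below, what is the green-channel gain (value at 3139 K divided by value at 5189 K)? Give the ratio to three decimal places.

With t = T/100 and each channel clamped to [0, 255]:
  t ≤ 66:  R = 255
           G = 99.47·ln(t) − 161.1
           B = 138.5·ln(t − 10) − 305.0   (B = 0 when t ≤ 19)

At 5189 K (t = 51.89):
  G = 99.47·ln 51.89 − 161.1 = 99.47·3.9491 − 161.1 = 231.720.
At 3139 K (t = 31.39):
  G = 99.47·ln 31.39 − 161.1 = 99.47·3.4465 − 161.1 = 181.722.
Gain = 181.722 / 231.720 = 0.7842 → 0.784.

0.784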